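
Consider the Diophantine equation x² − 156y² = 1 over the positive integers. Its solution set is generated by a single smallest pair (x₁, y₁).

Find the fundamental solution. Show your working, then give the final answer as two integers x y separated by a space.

25 2

√156 → a₀=12, period (2,24); ℓ=2 even so k=1
i=0: a=12 ⇒ p=12, q=1
i=1: a=2 ⇒ p=25, q=2
(x₁, y₁) = (25, 2);  25² − 156·2² = 1 ✓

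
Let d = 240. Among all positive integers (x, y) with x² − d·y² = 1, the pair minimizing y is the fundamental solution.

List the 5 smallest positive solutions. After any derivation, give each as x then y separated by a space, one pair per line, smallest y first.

[15; 2,30] for √240; ℓ=2 ⇒ convergent index 1
a_0=15:  p_0=15·1+0=15,  q_0=15·0+1=1
a_1=2:  p_1=2·15+1=31,  q_1=2·1+0=2
(x₁, y₁) = (31, 2);  31² − 240·2² = 1 ✓
k=2:  x_2 = 31·31+240·2·2 = 1921,  y_2 = 31·2+2·31 = 124
k=3:  x_3 = 31·1921+240·2·124 = 119071,  y_3 = 31·124+2·1921 = 7686
k=4:  x_4 = 31·119071+240·2·7686 = 7380481,  y_4 = 31·7686+2·119071 = 476408
k=5:  x_5 = 31·7380481+240·2·476408 = 457470751,  y_5 = 31·476408+2·7380481 = 29529610

31 2
1921 124
119071 7686
7380481 476408
457470751 29529610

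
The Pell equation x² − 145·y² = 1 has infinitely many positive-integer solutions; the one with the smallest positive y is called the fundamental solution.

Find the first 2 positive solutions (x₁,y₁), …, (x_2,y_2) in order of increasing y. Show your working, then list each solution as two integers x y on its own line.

d=145: √d = [12; 24] (ℓ=1, odd), read p_1/q_1
i=0: a=12 ⇒ p=12, q=1
i=1: a=24 ⇒ p=289, q=24
(x₁, y₁) = (289, 24);  289² − 145·24² = 1 ✓
n=2: (289,24)∘(289,24) = (289·289+145·24·24, 289·24+24·289) = (167041,13872)

289 24
167041 13872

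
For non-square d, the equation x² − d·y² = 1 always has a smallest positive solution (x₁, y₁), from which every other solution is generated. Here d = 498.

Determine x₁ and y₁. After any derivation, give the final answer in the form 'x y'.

[22; 3,6,22,6,3,44] for √498; ℓ=6 ⇒ convergent index 5
a_0=22:  p_0=22·1+0=22,  q_0=22·0+1=1
…
a_2=6:  p_2=6·67+22=424,  q_2=6·3+1=19
a_3=22:  p_3=22·424+67=9395,  q_3=22·19+3=421
a_4=6:  p_4=6·9395+424=56794,  q_4=6·421+19=2545
a_5=3:  p_5=3·56794+9395=179777,  q_5=3·2545+421=8056
fundamental: x₁=179777, y₁=8056  (since 32319769729 − 498·64899136 = 1)

179777 8056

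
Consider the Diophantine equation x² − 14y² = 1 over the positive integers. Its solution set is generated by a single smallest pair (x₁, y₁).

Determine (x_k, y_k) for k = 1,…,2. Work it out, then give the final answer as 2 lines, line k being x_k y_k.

d=14: √d = [3; 1,2,1,6] (ℓ=4, even), read p_3/q_3
i=0: a=3 ⇒ p=3, q=1
i=1: a=1 ⇒ p=4, q=1
i=2: a=2 ⇒ p=11, q=3
i=3: a=1 ⇒ p=15, q=4
(x₁, y₁) = (15, 4);  15² − 14·4² = 1 ✓
(15+4√14)^2 = 449 + 120√14

15 4
449 120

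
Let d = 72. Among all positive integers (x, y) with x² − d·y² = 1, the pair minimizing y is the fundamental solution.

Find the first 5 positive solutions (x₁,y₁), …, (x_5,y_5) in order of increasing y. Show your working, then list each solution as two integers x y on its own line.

√72 → a₀=8, period (2,16); ℓ=2 even so k=1
a_0=8:  p_0=8·1+0=8,  q_0=8·0+1=1
a_1=2:  p_1=2·8+1=17,  q_1=2·1+0=2
(x₁, y₁) = (17, 2);  17² − 72·2² = 1 ✓
n=2: (17,2)∘(17,2) = (17·17+72·2·2, 17·2+2·17) = (577,68)
n=3: (577,68)∘(17,2) = (17·577+72·2·68, 17·68+2·577) = (19601,2310)
n=4: (19601,2310)∘(17,2) = (17·19601+72·2·2310, 17·2310+2·19601) = (665857,78472)
n=5: (665857,78472)∘(17,2) = (17·665857+72·2·78472, 17·78472+2·665857) = (22619537,2665738)

17 2
577 68
19601 2310
665857 78472
22619537 2665738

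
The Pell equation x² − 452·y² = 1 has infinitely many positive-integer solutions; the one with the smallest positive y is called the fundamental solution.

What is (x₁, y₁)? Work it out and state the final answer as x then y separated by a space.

1204353 56648

[21; 3,1,5,3,10,3,5,1,3,42] for √452; ℓ=10 ⇒ convergent index 9
a_0=21:  p_0=21·1+0=21,  q_0=21·0+1=1
…
a_2=1:  p_2=1·64+21=85,  q_2=1·3+1=4
…
a_4=3:  p_4=3·489+85=1552,  q_4=3·23+4=73
a_5=10:  p_5=10·1552+489=16009,  q_5=10·73+23=753
…
a_8=1:  p_8=1·263904+49579=313483,  q_8=1·12413+2332=14745
a_9=3:  p_9=3·313483+263904=1204353,  q_9=3·14745+12413=56648
(x₁, y₁) = (1204353, 56648);  1204353² − 452·56648² = 1 ✓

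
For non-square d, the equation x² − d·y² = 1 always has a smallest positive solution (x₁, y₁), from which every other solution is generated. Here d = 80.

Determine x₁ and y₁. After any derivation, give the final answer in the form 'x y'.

√80 = [8; 1,16, …], period ℓ=2 (even) → k=1
k=0  a_k=8  p_k/q_k = 8/1
k=1  a_k=1  p_k/q_k = 9/1
fundamental: x₁=9, y₁=1  (since 81 − 80·1 = 1)

9 1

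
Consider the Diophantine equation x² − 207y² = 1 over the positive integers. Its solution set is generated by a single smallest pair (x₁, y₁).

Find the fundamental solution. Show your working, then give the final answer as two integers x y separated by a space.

1151 80

d=207: √d = [14; 2,1,1,2,1,1,2,28] (ℓ=8, even), read p_7/q_7
a_0=14:  p_0=14·1+0=14,  q_0=14·0+1=1
…
a_2=1:  p_2=1·29+14=43,  q_2=1·2+1=3
a_3=1:  p_3=1·43+29=72,  q_3=1·3+2=5
…
a_6=1:  p_6=1·259+187=446,  q_6=1·18+13=31
a_7=2:  p_7=2·446+259=1151,  q_7=2·31+18=80
(x₁, y₁) = (1151, 80);  1151² − 207·80² = 1 ✓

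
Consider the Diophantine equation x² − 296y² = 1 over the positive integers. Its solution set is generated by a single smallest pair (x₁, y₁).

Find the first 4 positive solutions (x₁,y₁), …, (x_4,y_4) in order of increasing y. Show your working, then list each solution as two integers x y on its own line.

d=296: √d = [17; 4,1,7,1,4,34] (ℓ=6, even), read p_5/q_5
i=0: a=17 ⇒ p=17, q=1
i=1: a=4 ⇒ p=69, q=4
i=2: a=1 ⇒ p=86, q=5
i=3: a=7 ⇒ p=671, q=39
i=4: a=1 ⇒ p=757, q=44
i=5: a=4 ⇒ p=3699, q=215
fundamental: x₁=3699, y₁=215  (since 13682601 − 296·46225 = 1)
n=2: (3699,215)∘(3699,215) = (3699·3699+296·215·215, 3699·215+215·3699) = (27365201,1590570)
n=3: (27365201,1590570)∘(3699,215) = (3699·27365201+296·215·1590570, 3699·1590570+215·27365201) = (202447753299,11767036645)
n=4: (202447753299,11767036645)∘(3699,215) = (3699·202447753299+296·215·11767036645, 3699·11767036645+215·202447753299) = (1497708451540801,87052535509140)

3699 215
27365201 1590570
202447753299 11767036645
1497708451540801 87052535509140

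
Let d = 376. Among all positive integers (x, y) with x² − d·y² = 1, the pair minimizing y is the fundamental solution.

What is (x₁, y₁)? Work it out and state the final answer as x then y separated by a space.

2143295 110532

d=376: √d = [19; 2,1,1,3,1,…,1,2,38] (ℓ=16, even), read p_15/q_15
k=0  a_k=19  p_k/q_k = 19/1
…
k=3  a_k=1  p_k/q_k = 97/5
…
k=5  a_k=1  p_k/q_k = 446/23
…
k=9  a_k=2  p_k/q_k = 28834/1487
k=10  a_k=2  p_k/q_k = 70621/3642
…
k=14  a_k=1  p_k/q_k = 837427/43187
k=15  a_k=2  p_k/q_k = 2143295/110532
fundamental: x₁=2143295, y₁=110532  (since 4593713457025 − 376·12217323024 = 1)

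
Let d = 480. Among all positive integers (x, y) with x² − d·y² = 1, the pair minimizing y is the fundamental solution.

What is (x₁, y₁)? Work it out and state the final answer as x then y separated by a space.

241 11

[21; 1,9,1,42] for √480; ℓ=4 ⇒ convergent index 3
a_0=21:  p_0=21·1+0=21,  q_0=21·0+1=1
a_1=1:  p_1=1·21+1=22,  q_1=1·1+0=1
a_2=9:  p_2=9·22+21=219,  q_2=9·1+1=10
a_3=1:  p_3=1·219+22=241,  q_3=1·10+1=11
(x₁, y₁) = (241, 11);  241² − 480·11² = 1 ✓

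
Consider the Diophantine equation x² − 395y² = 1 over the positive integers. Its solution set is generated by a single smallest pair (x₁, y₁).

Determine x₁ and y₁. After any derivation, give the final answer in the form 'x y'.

d=395: √d = [19; 1,6,1,38] (ℓ=4, even), read p_3/q_3
i=0: a=19 ⇒ p=19, q=1
i=1: a=1 ⇒ p=20, q=1
i=2: a=6 ⇒ p=139, q=7
i=3: a=1 ⇒ p=159, q=8
fundamental: x₁=159, y₁=8  (since 25281 − 395·64 = 1)

159 8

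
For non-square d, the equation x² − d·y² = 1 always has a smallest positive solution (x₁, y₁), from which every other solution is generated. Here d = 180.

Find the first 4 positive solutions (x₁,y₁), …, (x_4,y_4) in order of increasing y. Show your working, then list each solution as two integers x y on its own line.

161 12
51841 3864
16692641 1244196
5374978561 400627248

d=180: √d = [13; 2,2,2,26] (ℓ=4, even), read p_3/q_3
i=0: a=13 ⇒ p=13, q=1
i=1: a=2 ⇒ p=27, q=2
i=2: a=2 ⇒ p=67, q=5
i=3: a=2 ⇒ p=161, q=12
fundamental: x₁=161, y₁=12  (since 25921 − 180·144 = 1)
(x_2, y_2) = (161·161 + 180·12·12, 161·12 + 12·161) = (51841, 3864)
(x_3, y_3) = (161·51841 + 180·12·3864, 161·3864 + 12·51841) = (16692641, 1244196)
(x_4, y_4) = (161·16692641 + 180·12·1244196, 161·1244196 + 12·16692641) = (5374978561, 400627248)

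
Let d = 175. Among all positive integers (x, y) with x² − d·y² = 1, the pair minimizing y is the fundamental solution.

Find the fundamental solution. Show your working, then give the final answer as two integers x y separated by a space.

2024 153

√175 = [13; 4,2,1,2,4,26, …], period ℓ=6 (even) → k=5
step 0: (13, 1)  from 13·(1,0) + (0,1)
…
step 2: (119, 9)  from 2·(53,4) + (13,1)
step 3: (172, 13)  from 1·(119,9) + (53,4)
step 4: (463, 35)  from 2·(172,13) + (119,9)
step 5: (2024, 153)  from 4·(463,35) + (172,13)
(x₁, y₁) = (2024, 153);  2024² − 175·153² = 1 ✓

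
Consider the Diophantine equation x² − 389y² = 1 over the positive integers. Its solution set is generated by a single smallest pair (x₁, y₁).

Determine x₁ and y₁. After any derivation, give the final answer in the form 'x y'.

[19; 1,2,1,1,1,1,2,1,38] for √389; ℓ=9 ⇒ convergent index 17
a_0=19:  p_0=19·1+0=19,  q_0=19·0+1=1
a_1=1:  p_1=1·19+1=20,  q_1=1·1+0=1
a_2=2:  p_2=2·20+19=59,  q_2=2·1+1=3
a_3=1:  p_3=1·59+20=79,  q_3=1·3+1=4
…
a_5=1:  p_5=1·138+79=217,  q_5=1·7+4=11
a_6=1:  p_6=1·217+138=355,  q_6=1·11+7=18
a_7=2:  p_7=2·355+217=927,  q_7=2·18+11=47
a_8=1:  p_8=1·927+355=1282,  q_8=1·47+18=65
a_9=38:  p_9=38·1282+927=49643,  q_9=38·65+47=2517
a_10=1:  p_10=1·49643+1282=50925,  q_10=1·2517+65=2582
…
a_12=1:  p_12=1·151493+50925=202418,  q_12=1·7681+2582=10263
a_13=1:  p_13=1·202418+151493=353911,  q_13=1·10263+7681=17944
a_14=1:  p_14=1·353911+202418=556329,  q_14=1·17944+10263=28207
a_15=1:  p_15=1·556329+353911=910240,  q_15=1·28207+17944=46151
a_16=2:  p_16=2·910240+556329=2376809,  q_16=2·46151+28207=120509
a_17=1:  p_17=1·2376809+910240=3287049,  q_17=1·120509+46151=166660
→ (3287049, 166660).  Check: 3287049²=10804691128401, 389·166660²=10804691128400, difference 1.

3287049 166660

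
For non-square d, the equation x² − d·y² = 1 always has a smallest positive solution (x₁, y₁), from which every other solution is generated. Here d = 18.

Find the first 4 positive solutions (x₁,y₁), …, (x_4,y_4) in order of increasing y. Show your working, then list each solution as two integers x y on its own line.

17 4
577 136
19601 4620
665857 156944

d=18: √d = [4; 4,8] (ℓ=2, even), read p_1/q_1
step 0: (4, 1)  from 4·(1,0) + (0,1)
step 1: (17, 4)  from 4·(4,1) + (1,0)
→ (17, 4).  Check: 17²=289, 18·4²=288, difference 1.
(x_2, y_2) = (17·17 + 18·4·4, 17·4 + 4·17) = (577, 136)
(x_3, y_3) = (17·577 + 18·4·136, 17·136 + 4·577) = (19601, 4620)
(x_4, y_4) = (17·19601 + 18·4·4620, 17·4620 + 4·19601) = (665857, 156944)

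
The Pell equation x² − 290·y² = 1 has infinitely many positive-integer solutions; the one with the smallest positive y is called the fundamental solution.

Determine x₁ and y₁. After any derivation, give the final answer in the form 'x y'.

579 34

[17; 34] for √290; ℓ=1 ⇒ convergent index 1
k=0  a_k=17  p_k/q_k = 17/1
k=1  a_k=34  p_k/q_k = 579/34
fundamental: x₁=579, y₁=34  (since 335241 − 290·1156 = 1)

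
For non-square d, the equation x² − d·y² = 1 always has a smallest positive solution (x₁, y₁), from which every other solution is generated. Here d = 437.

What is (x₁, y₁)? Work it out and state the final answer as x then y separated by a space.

4599 220

√437 → a₀=20, period (1,9,2,9,1,40); ℓ=6 even so k=5
k=0  a_k=20  p_k/q_k = 20/1
k=1  a_k=1  p_k/q_k = 21/1
k=2  a_k=9  p_k/q_k = 209/10
k=3  a_k=2  p_k/q_k = 439/21
k=4  a_k=9  p_k/q_k = 4160/199
k=5  a_k=1  p_k/q_k = 4599/220
→ (4599, 220).  Check: 4599²=21150801, 437·220²=21150800, difference 1.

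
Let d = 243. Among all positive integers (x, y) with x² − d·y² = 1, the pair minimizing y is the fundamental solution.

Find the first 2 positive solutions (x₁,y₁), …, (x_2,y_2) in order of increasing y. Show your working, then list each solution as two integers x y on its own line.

√243 → a₀=15, period (1,1,2,3,15,3,2,1,1,30); ℓ=10 even so k=9
step 0: (15, 1)  from 15·(1,0) + (0,1)
…
step 8: (41325, 2651)  from 1·(28901,1854) + (12424,797)
step 9: (70226, 4505)  from 1·(41325,2651) + (28901,1854)
→ (70226, 4505).  Check: 70226²=4931691076, 243·4505²=4931691075, difference 1.
(70226+4505√243)^2 = 9863382151 + 632736260√243

70226 4505
9863382151 632736260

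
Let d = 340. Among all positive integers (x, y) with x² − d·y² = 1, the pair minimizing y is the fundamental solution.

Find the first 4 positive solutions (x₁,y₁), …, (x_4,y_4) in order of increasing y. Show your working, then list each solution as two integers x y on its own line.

d=340: √d = [18; 2,3,1,1,1,…,3,2,36] (ℓ=14, even), read p_13/q_13
a_0=18:  p_0=18·1+0=18,  q_0=18·0+1=1
a_1=2:  p_1=2·18+1=37,  q_1=2·1+0=2
a_2=3:  p_2=3·37+18=129,  q_2=3·2+1=7
a_3=1:  p_3=1·129+37=166,  q_3=1·7+2=9
…
a_5=1:  p_5=1·295+166=461,  q_5=1·16+9=25
…
a_7=8:  p_7=8·756+461=6509,  q_7=8·41+25=353
…
a_9=1:  p_9=1·7265+6509=13774,  q_9=1·394+353=747
…
a_11=1:  p_11=1·21039+13774=34813,  q_11=1·1141+747=1888
a_12=3:  p_12=3·34813+21039=125478,  q_12=3·1888+1141=6805
a_13=2:  p_13=2·125478+34813=285769,  q_13=2·6805+1888=15498
fundamental: x₁=285769, y₁=15498  (since 81663921361 − 340·240188004 = 1)
(x_2, y_2) = (285769·285769 + 340·15498·15498, 285769·15498 + 15498·285769) = (163327842721, 8857695924)
(x_3, y_3) = (285769·163327842721 + 340·15498·8857695924, 285769·8857695924 + 15498·163327842721) = (93348068572789129, 5062509812995614)
(x_4, y_4) = (285769·93348068572789129 + 340·15498·5062509812995614, 285769·5062509812995614 + 15498·93348068572789129) = (53351968415791425367681, 2893416733491029538408)

285769 15498
163327842721 8857695924
93348068572789129 5062509812995614
53351968415791425367681 2893416733491029538408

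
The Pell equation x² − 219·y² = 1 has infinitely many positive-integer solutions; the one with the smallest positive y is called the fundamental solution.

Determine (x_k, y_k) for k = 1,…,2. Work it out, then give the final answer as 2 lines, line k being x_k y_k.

√219 → a₀=14, period (1,3,1,28); ℓ=4 even so k=3
i=0: a=14 ⇒ p=14, q=1
i=1: a=1 ⇒ p=15, q=1
i=2: a=3 ⇒ p=59, q=4
i=3: a=1 ⇒ p=74, q=5
fundamental: x₁=74, y₁=5  (since 5476 − 219·25 = 1)
(x_2, y_2) = (74·74 + 219·5·5, 74·5 + 5·74) = (10951, 740)

74 5
10951 740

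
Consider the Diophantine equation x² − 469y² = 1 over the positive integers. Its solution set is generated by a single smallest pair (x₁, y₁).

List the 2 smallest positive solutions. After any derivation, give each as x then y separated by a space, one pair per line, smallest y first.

[21; 1,1,1,10,6,10,1,1,1,42] for √469; ℓ=10 ⇒ convergent index 9
k=0  a_k=21  p_k/q_k = 21/1
k=1  a_k=1  p_k/q_k = 22/1
k=2  a_k=1  p_k/q_k = 43/2
…
k=4  a_k=10  p_k/q_k = 693/32
k=5  a_k=6  p_k/q_k = 4223/195
k=6  a_k=10  p_k/q_k = 42923/1982
k=7  a_k=1  p_k/q_k = 47146/2177
k=8  a_k=1  p_k/q_k = 90069/4159
k=9  a_k=1  p_k/q_k = 137215/6336
→ (137215, 6336).  Check: 137215²=18827956225, 469·6336²=18827956224, difference 1.
(137215+6336√469)^2 = 37655912449 + 1738788480√469

137215 6336
37655912449 1738788480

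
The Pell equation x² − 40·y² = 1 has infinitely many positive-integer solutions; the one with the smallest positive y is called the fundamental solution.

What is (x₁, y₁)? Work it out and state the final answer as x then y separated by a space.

d=40: √d = [6; 3,12] (ℓ=2, even), read p_1/q_1
a_0=6:  p_0=6·1+0=6,  q_0=6·0+1=1
a_1=3:  p_1=3·6+1=19,  q_1=3·1+0=3
(x₁, y₁) = (19, 3);  19² − 40·3² = 1 ✓

19 3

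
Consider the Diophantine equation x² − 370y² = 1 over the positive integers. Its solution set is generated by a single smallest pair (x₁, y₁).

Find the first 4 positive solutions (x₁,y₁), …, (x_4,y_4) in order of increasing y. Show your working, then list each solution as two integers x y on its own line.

√370 = [19; 4,4,38, …], period ℓ=3 (odd) → k=5
step 0: (19, 1)  from 19·(1,0) + (0,1)
step 1: (77, 4)  from 4·(19,1) + (1,0)
…
step 3: (12503, 650)  from 38·(327,17) + (77,4)
step 4: (50339, 2617)  from 4·(12503,650) + (327,17)
step 5: (213859, 11118)  from 4·(50339,2617) + (12503,650)
→ (213859, 11118).  Check: 213859²=45735671881, 370·11118²=45735671880, difference 1.
n=2: (213859,11118)∘(213859,11118) = (213859·213859+370·11118·11118, 213859·11118+11118·213859) = (91471343761,4755368724)
n=3: (91471343761,4755368724)∘(213859,11118) = (213859·91471343761+370·11118·4755368724, 213859·4755368724+11118·91471343761) = (39123940210553539,2033956799880714)
n=4: (39123940210553539,2033956799880714)∘(213859,11118) = (213859·39123940210553539+370·11118·2033956799880714, 213859·2033956799880714+11118·39123940210553539) = (16734013458886067250241,869959934526623861928)

213859 11118
91471343761 4755368724
39123940210553539 2033956799880714
16734013458886067250241 869959934526623861928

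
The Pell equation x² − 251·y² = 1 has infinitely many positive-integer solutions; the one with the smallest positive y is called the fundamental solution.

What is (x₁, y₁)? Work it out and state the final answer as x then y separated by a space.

√251 = [15; 1,5,2,1,2,…,5,1,30, …], period ℓ=14 (even) → k=13
i=0: a=15 ⇒ p=15, q=1
i=1: a=1 ⇒ p=16, q=1
i=2: a=5 ⇒ p=95, q=6
i=3: a=2 ⇒ p=206, q=13
i=4: a=1 ⇒ p=301, q=19
…
i=6: a=2 ⇒ p=1917, q=121
i=7: a=15 ⇒ p=29563, q=1866
…
i=9: a=2 ⇒ p=151649, q=9572
i=10: a=1 ⇒ p=212692, q=13425
i=11: a=2 ⇒ p=577033, q=36422
i=12: a=5 ⇒ p=3097857, q=195535
i=13: a=1 ⇒ p=3674890, q=231957
→ (3674890, 231957).  Check: 3674890²=13504816512100, 251·231957²=13504816512099, difference 1.

3674890 231957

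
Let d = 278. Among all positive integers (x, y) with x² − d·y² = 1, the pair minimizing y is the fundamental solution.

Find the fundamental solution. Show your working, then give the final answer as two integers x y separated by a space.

[16; 1,2,16,2,1,32] for √278; ℓ=6 ⇒ convergent index 5
a_0=16:  p_0=16·1+0=16,  q_0=16·0+1=1
a_1=1:  p_1=1·16+1=17,  q_1=1·1+0=1
…
a_3=16:  p_3=16·50+17=817,  q_3=16·3+1=49
a_4=2:  p_4=2·817+50=1684,  q_4=2·49+3=101
a_5=1:  p_5=1·1684+817=2501,  q_5=1·101+49=150
fundamental: x₁=2501, y₁=150  (since 6255001 − 278·22500 = 1)

2501 150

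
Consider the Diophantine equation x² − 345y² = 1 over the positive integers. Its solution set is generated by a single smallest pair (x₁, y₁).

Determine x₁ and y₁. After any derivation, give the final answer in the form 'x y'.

6761 364

√345 → a₀=18, period (1,1,2,1,6,1,2,1,1,36); ℓ=10 even so k=9
i=0: a=18 ⇒ p=18, q=1
i=1: a=1 ⇒ p=19, q=1
…
i=3: a=2 ⇒ p=93, q=5
i=4: a=1 ⇒ p=130, q=7
i=5: a=6 ⇒ p=873, q=47
i=6: a=1 ⇒ p=1003, q=54
i=7: a=2 ⇒ p=2879, q=155
i=8: a=1 ⇒ p=3882, q=209
i=9: a=1 ⇒ p=6761, q=364
→ (6761, 364).  Check: 6761²=45711121, 345·364²=45711120, difference 1.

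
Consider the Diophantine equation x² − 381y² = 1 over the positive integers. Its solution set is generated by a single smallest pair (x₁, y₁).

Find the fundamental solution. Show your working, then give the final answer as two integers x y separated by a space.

√381 = [19; 1,1,12,1,1,38, …], period ℓ=6 (even) → k=5
k=0  a_k=19  p_k/q_k = 19/1
…
k=4  a_k=1  p_k/q_k = 527/27
k=5  a_k=1  p_k/q_k = 1015/52
(x₁, y₁) = (1015, 52);  1015² − 381·52² = 1 ✓

1015 52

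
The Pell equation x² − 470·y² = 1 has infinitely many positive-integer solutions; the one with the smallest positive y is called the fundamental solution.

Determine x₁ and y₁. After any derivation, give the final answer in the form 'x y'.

[21; 1,2,8,2,1,42] for √470; ℓ=6 ⇒ convergent index 5
step 0: (21, 1)  from 21·(1,0) + (0,1)
…
step 2: (65, 3)  from 2·(22,1) + (21,1)
step 3: (542, 25)  from 8·(65,3) + (22,1)
step 4: (1149, 53)  from 2·(542,25) + (65,3)
step 5: (1691, 78)  from 1·(1149,53) + (542,25)
(x₁, y₁) = (1691, 78);  1691² − 470·78² = 1 ✓

1691 78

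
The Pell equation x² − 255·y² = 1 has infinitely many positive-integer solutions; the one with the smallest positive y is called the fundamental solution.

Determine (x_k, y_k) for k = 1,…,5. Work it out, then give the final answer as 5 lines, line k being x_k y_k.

[15; 1,30] for √255; ℓ=2 ⇒ convergent index 1
a_0=15:  p_0=15·1+0=15,  q_0=15·0+1=1
a_1=1:  p_1=1·15+1=16,  q_1=1·1+0=1
→ (16, 1).  Check: 16²=256, 255·1²=255, difference 1.
(x_2, y_2) = (16·16 + 255·1·1, 16·1 + 1·16) = (511, 32)
(x_3, y_3) = (16·511 + 255·1·32, 16·32 + 1·511) = (16336, 1023)
(x_4, y_4) = (16·16336 + 255·1·1023, 16·1023 + 1·16336) = (522241, 32704)
(x_5, y_5) = (16·522241 + 255·1·32704, 16·32704 + 1·522241) = (16695376, 1045505)

16 1
511 32
16336 1023
522241 32704
16695376 1045505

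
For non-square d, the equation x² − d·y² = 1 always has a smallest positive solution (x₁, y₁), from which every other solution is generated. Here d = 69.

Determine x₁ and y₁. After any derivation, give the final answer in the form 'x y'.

√69 = [8; 3,3,1,4,1,3,3,16, …], period ℓ=8 (even) → k=7
k=0  a_k=8  p_k/q_k = 8/1
k=1  a_k=3  p_k/q_k = 25/3
k=2  a_k=3  p_k/q_k = 83/10
k=3  a_k=1  p_k/q_k = 108/13
k=4  a_k=4  p_k/q_k = 515/62
…
k=6  a_k=3  p_k/q_k = 2384/287
k=7  a_k=3  p_k/q_k = 7775/936
→ (7775, 936).  Check: 7775²=60450625, 69·936²=60450624, difference 1.

7775 936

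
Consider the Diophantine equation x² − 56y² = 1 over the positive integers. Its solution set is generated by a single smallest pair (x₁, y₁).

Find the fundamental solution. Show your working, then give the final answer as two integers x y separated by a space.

√56 → a₀=7, period (2,14); ℓ=2 even so k=1
i=0: a=7 ⇒ p=7, q=1
i=1: a=2 ⇒ p=15, q=2
fundamental: x₁=15, y₁=2  (since 225 − 56·4 = 1)

15 2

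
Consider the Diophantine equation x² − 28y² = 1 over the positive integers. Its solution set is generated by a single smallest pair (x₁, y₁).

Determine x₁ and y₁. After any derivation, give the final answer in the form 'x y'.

d=28: √d = [5; 3,2,3,10] (ℓ=4, even), read p_3/q_3
a_0=5:  p_0=5·1+0=5,  q_0=5·0+1=1
…
a_2=2:  p_2=2·16+5=37,  q_2=2·3+1=7
a_3=3:  p_3=3·37+16=127,  q_3=3·7+3=24
fundamental: x₁=127, y₁=24  (since 16129 − 28·576 = 1)

127 24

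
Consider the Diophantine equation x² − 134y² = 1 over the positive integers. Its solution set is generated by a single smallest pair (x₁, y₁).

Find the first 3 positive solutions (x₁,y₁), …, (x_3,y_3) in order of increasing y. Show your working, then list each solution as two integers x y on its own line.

145925 12606
42588211249 3679061100
12429369452874725 1073733982022394

d=134: √d = [11; 1,1,2,1,3,…,1,1,22] (ℓ=14, even), read p_13/q_13
step 0: (11, 1)  from 11·(1,0) + (0,1)
step 1: (12, 1)  from 1·(11,1) + (1,0)
step 2: (23, 2)  from 1·(12,1) + (11,1)
step 3: (58, 5)  from 2·(23,2) + (12,1)
…
step 5: (301, 26)  from 3·(81,7) + (58,5)
step 6: (382, 33)  from 1·(301,26) + (81,7)
…
step 8: (4503, 389)  from 1·(4121,356) + (382,33)
step 9: (17630, 1523)  from 3·(4503,389) + (4121,356)
step 10: (22133, 1912)  from 1·(17630,1523) + (4503,389)
step 11: (61896, 5347)  from 2·(22133,1912) + (17630,1523)
step 12: (84029, 7259)  from 1·(61896,5347) + (22133,1912)
step 13: (145925, 12606)  from 1·(84029,7259) + (61896,5347)
fundamental: x₁=145925, y₁=12606  (since 21294105625 − 134·158911236 = 1)
n=2: (145925,12606)∘(145925,12606) = (145925·145925+134·12606·12606, 145925·12606+12606·145925) = (42588211249,3679061100)
n=3: (42588211249,3679061100)∘(145925,12606) = (145925·42588211249+134·12606·3679061100, 145925·3679061100+12606·42588211249) = (12429369452874725,1073733982022394)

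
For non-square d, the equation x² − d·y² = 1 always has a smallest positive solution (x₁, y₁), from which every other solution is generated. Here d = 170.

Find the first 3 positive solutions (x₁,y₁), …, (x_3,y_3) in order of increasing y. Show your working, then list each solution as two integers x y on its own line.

√170 → a₀=13, period (26); ℓ=1 odd so k=1
k=0  a_k=13  p_k/q_k = 13/1
k=1  a_k=26  p_k/q_k = 339/26
fundamental: x₁=339, y₁=26  (since 114921 − 170·676 = 1)
(339+26√170)^2 = 229841 + 17628√170
(339+26√170)^3 = 155831859 + 11951758√170

339 26
229841 17628
155831859 11951758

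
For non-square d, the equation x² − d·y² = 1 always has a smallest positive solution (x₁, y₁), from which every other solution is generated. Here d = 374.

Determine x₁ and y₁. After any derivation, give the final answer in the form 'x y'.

3365 174

d=374: √d = [19; 2,1,18,1,2,38] (ℓ=6, even), read p_5/q_5
a_0=19:  p_0=19·1+0=19,  q_0=19·0+1=1
a_1=2:  p_1=2·19+1=39,  q_1=2·1+0=2
a_2=1:  p_2=1·39+19=58,  q_2=1·2+1=3
a_3=18:  p_3=18·58+39=1083,  q_3=18·3+2=56
a_4=1:  p_4=1·1083+58=1141,  q_4=1·56+3=59
a_5=2:  p_5=2·1141+1083=3365,  q_5=2·59+56=174
→ (3365, 174).  Check: 3365²=11323225, 374·174²=11323224, difference 1.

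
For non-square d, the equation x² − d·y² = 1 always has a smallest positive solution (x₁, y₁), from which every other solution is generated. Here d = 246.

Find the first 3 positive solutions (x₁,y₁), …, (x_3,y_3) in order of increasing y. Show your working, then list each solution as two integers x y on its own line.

88805 5662
15772656049 1005627820
2801381440774085 178609557104538

[15; 1,2,5,1,14,1,5,2,1,30] for √246; ℓ=10 ⇒ convergent index 9
a_0=15:  p_0=15·1+0=15,  q_0=15·0+1=1
a_1=1:  p_1=1·15+1=16,  q_1=1·1+0=1
…
a_4=1:  p_4=1·251+47=298,  q_4=1·16+3=19
a_5=14:  p_5=14·298+251=4423,  q_5=14·19+16=282
…
a_7=5:  p_7=5·4721+4423=28028,  q_7=5·301+282=1787
a_8=2:  p_8=2·28028+4721=60777,  q_8=2·1787+301=3875
a_9=1:  p_9=1·60777+28028=88805,  q_9=1·3875+1787=5662
(x₁, y₁) = (88805, 5662);  88805² − 246·5662² = 1 ✓
n=2: (88805,5662)∘(88805,5662) = (88805·88805+246·5662·5662, 88805·5662+5662·88805) = (15772656049,1005627820)
n=3: (15772656049,1005627820)∘(88805,5662) = (88805·15772656049+246·5662·1005627820, 88805·1005627820+5662·15772656049) = (2801381440774085,178609557104538)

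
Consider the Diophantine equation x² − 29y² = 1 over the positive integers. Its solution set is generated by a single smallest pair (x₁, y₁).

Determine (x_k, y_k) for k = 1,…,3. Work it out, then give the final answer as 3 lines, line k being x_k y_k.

√29 = [5; 2,1,1,2,10, …], period ℓ=5 (odd) → k=9
step 0: (5, 1)  from 5·(1,0) + (0,1)
step 1: (11, 2)  from 2·(5,1) + (1,0)
step 2: (16, 3)  from 1·(11,2) + (5,1)
…
step 5: (727, 135)  from 10·(70,13) + (27,5)
step 6: (1524, 283)  from 2·(727,135) + (70,13)
…
step 8: (3775, 701)  from 1·(2251,418) + (1524,283)
step 9: (9801, 1820)  from 2·(3775,701) + (2251,418)
fundamental: x₁=9801, y₁=1820  (since 96059601 − 29·3312400 = 1)
(x_2, y_2) = (9801·9801 + 29·1820·1820, 9801·1820 + 1820·9801) = (192119201, 35675640)
(x_3, y_3) = (9801·192119201 + 29·1820·35675640, 9801·35675640 + 1820·192119201) = (3765920568201, 699313893460)

9801 1820
192119201 35675640
3765920568201 699313893460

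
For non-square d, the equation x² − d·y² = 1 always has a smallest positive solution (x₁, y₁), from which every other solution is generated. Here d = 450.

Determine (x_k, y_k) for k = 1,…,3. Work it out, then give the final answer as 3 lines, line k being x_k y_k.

19601 924
768398401 36222648
30122754096401 1420000245972

d=450: √d = [21; 4,1,2,4,2,1,4,42] (ℓ=8, even), read p_7/q_7
i=0: a=21 ⇒ p=21, q=1
i=1: a=4 ⇒ p=85, q=4
i=2: a=1 ⇒ p=106, q=5
i=3: a=2 ⇒ p=297, q=14
…
i=6: a=1 ⇒ p=4179, q=197
i=7: a=4 ⇒ p=19601, q=924
→ (19601, 924).  Check: 19601²=384199201, 450·924²=384199200, difference 1.
(x_2, y_2) = (19601·19601 + 450·924·924, 19601·924 + 924·19601) = (768398401, 36222648)
(x_3, y_3) = (19601·768398401 + 450·924·36222648, 19601·36222648 + 924·768398401) = (30122754096401, 1420000245972)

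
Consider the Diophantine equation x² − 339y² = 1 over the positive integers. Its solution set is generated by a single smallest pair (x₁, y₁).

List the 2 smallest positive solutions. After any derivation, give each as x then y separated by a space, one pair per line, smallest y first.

d=339: √d = [18; 2,2,2,1,17,1,2,2,2,36] (ℓ=10, even), read p_9/q_9
i=0: a=18 ⇒ p=18, q=1
…
i=2: a=2 ⇒ p=92, q=5
…
i=5: a=17 ⇒ p=5542, q=301
i=6: a=1 ⇒ p=5855, q=318
…
i=8: a=2 ⇒ p=40359, q=2192
i=9: a=2 ⇒ p=97970, q=5321
fundamental: x₁=97970, y₁=5321  (since 9598120900 − 339·28313041 = 1)
(x_2, y_2) = (97970·97970 + 339·5321·5321, 97970·5321 + 5321·97970) = (19196241799, 1042596740)

97970 5321
19196241799 1042596740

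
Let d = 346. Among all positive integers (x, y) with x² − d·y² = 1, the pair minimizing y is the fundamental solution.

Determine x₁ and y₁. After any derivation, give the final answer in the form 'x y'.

17299 930

√346 = [18; 1,1,1,1,36, …], period ℓ=5 (odd) → k=9
a_0=18:  p_0=18·1+0=18,  q_0=18·0+1=1
a_1=1:  p_1=1·18+1=19,  q_1=1·1+0=1
a_2=1:  p_2=1·19+18=37,  q_2=1·1+1=2
a_3=1:  p_3=1·37+19=56,  q_3=1·2+1=3
a_4=1:  p_4=1·56+37=93,  q_4=1·3+2=5
a_5=36:  p_5=36·93+56=3404,  q_5=36·5+3=183
a_6=1:  p_6=1·3404+93=3497,  q_6=1·183+5=188
…
a_8=1:  p_8=1·6901+3497=10398,  q_8=1·371+188=559
a_9=1:  p_9=1·10398+6901=17299,  q_9=1·559+371=930
→ (17299, 930).  Check: 17299²=299255401, 346·930²=299255400, difference 1.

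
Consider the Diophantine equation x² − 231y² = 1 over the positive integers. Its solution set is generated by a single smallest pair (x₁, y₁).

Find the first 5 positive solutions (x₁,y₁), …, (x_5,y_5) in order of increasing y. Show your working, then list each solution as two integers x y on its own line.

76 5
11551 760
1755676 115515
266851201 17557520
40559626876 2668627525

d=231: √d = [15; 5,30] (ℓ=2, even), read p_1/q_1
k=0  a_k=15  p_k/q_k = 15/1
k=1  a_k=5  p_k/q_k = 76/5
fundamental: x₁=76, y₁=5  (since 5776 − 231·25 = 1)
k=2:  x_2 = 76·76+231·5·5 = 11551,  y_2 = 76·5+5·76 = 760
k=3:  x_3 = 76·11551+231·5·760 = 1755676,  y_3 = 76·760+5·11551 = 115515
k=4:  x_4 = 76·1755676+231·5·115515 = 266851201,  y_4 = 76·115515+5·1755676 = 17557520
k=5:  x_5 = 76·266851201+231·5·17557520 = 40559626876,  y_5 = 76·17557520+5·266851201 = 2668627525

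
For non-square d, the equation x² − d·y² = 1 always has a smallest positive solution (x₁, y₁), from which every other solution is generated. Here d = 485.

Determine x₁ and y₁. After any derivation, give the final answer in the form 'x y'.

969 44

d=485: √d = [22; 44] (ℓ=1, odd), read p_1/q_1
i=0: a=22 ⇒ p=22, q=1
i=1: a=44 ⇒ p=969, q=44
→ (969, 44).  Check: 969²=938961, 485·44²=938960, difference 1.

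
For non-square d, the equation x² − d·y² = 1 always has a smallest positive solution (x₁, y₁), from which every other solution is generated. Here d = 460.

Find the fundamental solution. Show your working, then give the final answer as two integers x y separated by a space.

[21; 2,4,3,1,2,10,2,1,3,4,2,42] for √460; ℓ=12 ⇒ convergent index 11
k=0  a_k=21  p_k/q_k = 21/1
k=1  a_k=2  p_k/q_k = 43/2
k=2  a_k=4  p_k/q_k = 193/9
k=3  a_k=3  p_k/q_k = 622/29
…
k=6  a_k=10  p_k/q_k = 23335/1088
k=7  a_k=2  p_k/q_k = 48922/2281
k=8  a_k=1  p_k/q_k = 72257/3369
k=9  a_k=3  p_k/q_k = 265693/12388
k=10  a_k=4  p_k/q_k = 1135029/52921
k=11  a_k=2  p_k/q_k = 2535751/118230
→ (2535751, 118230).  Check: 2535751²=6430033134001, 460·118230²=6430033134000, difference 1.

2535751 118230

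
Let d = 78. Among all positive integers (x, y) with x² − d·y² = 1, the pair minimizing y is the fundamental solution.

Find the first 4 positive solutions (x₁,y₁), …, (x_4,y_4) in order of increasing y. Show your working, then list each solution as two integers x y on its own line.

53 6
5617 636
595349 67410
63101377 7144824

[8; 1,4,1,16] for √78; ℓ=4 ⇒ convergent index 3
step 0: (8, 1)  from 8·(1,0) + (0,1)
step 1: (9, 1)  from 1·(8,1) + (1,0)
step 2: (44, 5)  from 4·(9,1) + (8,1)
step 3: (53, 6)  from 1·(44,5) + (9,1)
fundamental: x₁=53, y₁=6  (since 2809 − 78·36 = 1)
k=2:  x_2 = 53·53+78·6·6 = 5617,  y_2 = 53·6+6·53 = 636
k=3:  x_3 = 53·5617+78·6·636 = 595349,  y_3 = 53·636+6·5617 = 67410
k=4:  x_4 = 53·595349+78·6·67410 = 63101377,  y_4 = 53·67410+6·595349 = 7144824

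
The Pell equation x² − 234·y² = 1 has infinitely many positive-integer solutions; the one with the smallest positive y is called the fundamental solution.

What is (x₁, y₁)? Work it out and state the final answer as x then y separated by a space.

√234 → a₀=15, period (3,2,1,2,1,2,3,30); ℓ=8 even so k=7
step 0: (15, 1)  from 15·(1,0) + (0,1)
…
step 2: (107, 7)  from 2·(46,3) + (15,1)
…
step 4: (413, 27)  from 2·(153,10) + (107,7)
…
step 6: (1545, 101)  from 2·(566,37) + (413,27)
step 7: (5201, 340)  from 3·(1545,101) + (566,37)
fundamental: x₁=5201, y₁=340  (since 27050401 − 234·115600 = 1)

5201 340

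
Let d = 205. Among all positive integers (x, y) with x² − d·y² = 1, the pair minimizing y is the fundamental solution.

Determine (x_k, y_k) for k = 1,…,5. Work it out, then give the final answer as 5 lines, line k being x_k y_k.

39689 2772
3150433441 220035816
250075105640009 17466002999676
19850461732342200961 1386416385888245712
1575689951139784122242249 110050959861571165127460

√205 = [14; 3,6,1,4,1,6,3,28, …], period ℓ=8 (even) → k=7
step 0: (14, 1)  from 14·(1,0) + (0,1)
step 1: (43, 3)  from 3·(14,1) + (1,0)
…
step 3: (315, 22)  from 1·(272,19) + (43,3)
…
step 6: (12614, 881)  from 6·(1847,129) + (1532,107)
step 7: (39689, 2772)  from 3·(12614,881) + (1847,129)
→ (39689, 2772).  Check: 39689²=1575216721, 205·2772²=1575216720, difference 1.
(39689+2772√205)^2 = 3150433441 + 220035816√205
(39689+2772√205)^3 = 250075105640009 + 17466002999676√205
(39689+2772√205)^4 = 19850461732342200961 + 1386416385888245712√205
(39689+2772√205)^5 = 1575689951139784122242249 + 110050959861571165127460√205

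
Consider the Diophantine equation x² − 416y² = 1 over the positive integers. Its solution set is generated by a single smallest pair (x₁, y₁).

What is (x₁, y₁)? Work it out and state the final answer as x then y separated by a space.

5201 255

[20; 2,1,1,9,1,1,2,40] for √416; ℓ=8 ⇒ convergent index 7
i=0: a=20 ⇒ p=20, q=1
i=1: a=2 ⇒ p=41, q=2
…
i=3: a=1 ⇒ p=102, q=5
…
i=5: a=1 ⇒ p=1081, q=53
i=6: a=1 ⇒ p=2060, q=101
i=7: a=2 ⇒ p=5201, q=255
→ (5201, 255).  Check: 5201²=27050401, 416·255²=27050400, difference 1.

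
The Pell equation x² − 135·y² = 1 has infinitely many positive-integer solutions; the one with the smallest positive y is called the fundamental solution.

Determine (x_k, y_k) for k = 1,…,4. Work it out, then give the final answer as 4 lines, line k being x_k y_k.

244 21
119071 10248
58106404 5001003
28355806081 2440479216

√135 = [11; 1,1,1,1,1,1,1,22, …], period ℓ=8 (even) → k=7
i=0: a=11 ⇒ p=11, q=1
i=1: a=1 ⇒ p=12, q=1
…
i=4: a=1 ⇒ p=58, q=5
…
i=6: a=1 ⇒ p=151, q=13
i=7: a=1 ⇒ p=244, q=21
fundamental: x₁=244, y₁=21  (since 59536 − 135·441 = 1)
(x_2, y_2) = (244·244 + 135·21·21, 244·21 + 21·244) = (119071, 10248)
(x_3, y_3) = (244·119071 + 135·21·10248, 244·10248 + 21·119071) = (58106404, 5001003)
(x_4, y_4) = (244·58106404 + 135·21·5001003, 244·5001003 + 21·58106404) = (28355806081, 2440479216)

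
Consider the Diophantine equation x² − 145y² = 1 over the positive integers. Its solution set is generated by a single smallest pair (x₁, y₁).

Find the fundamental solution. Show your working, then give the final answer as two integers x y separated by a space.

289 24

d=145: √d = [12; 24] (ℓ=1, odd), read p_1/q_1
step 0: (12, 1)  from 12·(1,0) + (0,1)
step 1: (289, 24)  from 24·(12,1) + (1,0)
fundamental: x₁=289, y₁=24  (since 83521 − 145·576 = 1)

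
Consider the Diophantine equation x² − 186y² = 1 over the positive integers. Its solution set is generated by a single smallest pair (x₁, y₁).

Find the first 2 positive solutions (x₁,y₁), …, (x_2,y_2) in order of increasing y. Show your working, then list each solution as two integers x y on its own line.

d=186: √d = [13; 1,1,1,3,4,3,1,1,1,26] (ℓ=10, even), read p_9/q_9
k=0  a_k=13  p_k/q_k = 13/1
…
k=7  a_k=1  p_k/q_k = 2714/199
k=8  a_k=1  p_k/q_k = 4787/351
k=9  a_k=1  p_k/q_k = 7501/550
fundamental: x₁=7501, y₁=550  (since 56265001 − 186·302500 = 1)
(x_2, y_2) = (7501·7501 + 186·550·550, 7501·550 + 550·7501) = (112530001, 8251100)

7501 550
112530001 8251100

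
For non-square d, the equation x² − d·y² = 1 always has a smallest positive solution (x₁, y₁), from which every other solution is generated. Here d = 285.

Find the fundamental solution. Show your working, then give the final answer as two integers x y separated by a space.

√285 = [16; 1,7,2,7,1,32, …], period ℓ=6 (even) → k=5
step 0: (16, 1)  from 16·(1,0) + (0,1)
step 1: (17, 1)  from 1·(16,1) + (1,0)
step 2: (135, 8)  from 7·(17,1) + (16,1)
step 3: (287, 17)  from 2·(135,8) + (17,1)
step 4: (2144, 127)  from 7·(287,17) + (135,8)
step 5: (2431, 144)  from 1·(2144,127) + (287,17)
fundamental: x₁=2431, y₁=144  (since 5909761 − 285·20736 = 1)

2431 144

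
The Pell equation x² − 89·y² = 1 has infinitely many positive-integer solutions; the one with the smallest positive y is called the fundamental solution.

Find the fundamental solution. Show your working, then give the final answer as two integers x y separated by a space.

√89 = [9; 2,3,3,2,18, …], period ℓ=5 (odd) → k=9
a_0=9:  p_0=9·1+0=9,  q_0=9·0+1=1
a_1=2:  p_1=2·9+1=19,  q_1=2·1+0=2
…
a_3=3:  p_3=3·66+19=217,  q_3=3·7+2=23
a_4=2:  p_4=2·217+66=500,  q_4=2·23+7=53
…
a_6=2:  p_6=2·9217+500=18934,  q_6=2·977+53=2007
…
a_8=3:  p_8=3·66019+18934=216991,  q_8=3·6998+2007=23001
a_9=2:  p_9=2·216991+66019=500001,  q_9=2·23001+6998=53000
(x₁, y₁) = (500001, 53000);  500001² − 89·53000² = 1 ✓

500001 53000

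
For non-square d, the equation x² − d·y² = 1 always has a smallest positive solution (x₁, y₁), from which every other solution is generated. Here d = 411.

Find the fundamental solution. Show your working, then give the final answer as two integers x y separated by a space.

√411 = [20; 3,1,1,1,19,1,1,1,3,40, …], period ℓ=10 (even) → k=9
k=0  a_k=20  p_k/q_k = 20/1
…
k=3  a_k=1  p_k/q_k = 142/7
…
k=5  a_k=19  p_k/q_k = 4379/216
k=6  a_k=1  p_k/q_k = 4602/227
…
k=8  a_k=1  p_k/q_k = 13583/670
k=9  a_k=3  p_k/q_k = 49730/2453
(x₁, y₁) = (49730, 2453);  49730² − 411·2453² = 1 ✓

49730 2453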